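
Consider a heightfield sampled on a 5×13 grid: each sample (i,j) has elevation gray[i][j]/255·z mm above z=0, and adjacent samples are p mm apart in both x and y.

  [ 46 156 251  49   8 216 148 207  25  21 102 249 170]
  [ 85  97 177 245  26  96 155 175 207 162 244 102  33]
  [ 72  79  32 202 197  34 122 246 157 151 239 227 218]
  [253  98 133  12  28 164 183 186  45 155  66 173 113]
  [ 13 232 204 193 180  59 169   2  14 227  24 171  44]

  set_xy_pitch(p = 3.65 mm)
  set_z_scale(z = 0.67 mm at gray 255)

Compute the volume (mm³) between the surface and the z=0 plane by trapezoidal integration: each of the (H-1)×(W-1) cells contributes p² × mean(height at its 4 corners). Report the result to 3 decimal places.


228.359

height_mm = gray/255 × 0.67; cell vol = 3.65² × mean(4 corners)
unit = 3.65² × 0.67 / (4×255) = 0.00875105 mm³ per gray-sum
row 0: Σ corner-gray over 12 cells = 6570  → 57.4944
row 1: Σ corner-gray over 12 cells = 7152  → 62.5875
row 2: Σ corner-gray over 12 cells = 6514  → 57.0044
row 3: Σ corner-gray over 12 cells = 5859  → 51.2724
Σ rows: total corner-gray = 26095  → 228.3588 mm³


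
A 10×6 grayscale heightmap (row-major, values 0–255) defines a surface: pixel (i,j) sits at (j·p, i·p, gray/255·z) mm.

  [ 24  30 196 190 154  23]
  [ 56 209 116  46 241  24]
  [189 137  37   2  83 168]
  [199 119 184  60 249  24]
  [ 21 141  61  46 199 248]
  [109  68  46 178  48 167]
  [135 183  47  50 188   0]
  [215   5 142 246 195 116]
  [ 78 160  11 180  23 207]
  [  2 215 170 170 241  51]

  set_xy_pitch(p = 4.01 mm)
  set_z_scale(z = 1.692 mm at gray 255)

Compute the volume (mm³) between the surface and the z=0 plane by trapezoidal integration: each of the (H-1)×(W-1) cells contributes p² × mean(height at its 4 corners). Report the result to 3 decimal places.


height_mm = gray/255 × 1.692; cell vol = 4.01² × mean(4 corners)
unit = 4.01² × 1.692 / (4×255) = 0.026674 mm³ per gray-sum
row 0: Σ corner-gray over 5 cells = 2491  → 66.4451
row 1: Σ corner-gray over 5 cells = 2179  → 58.1228
row 2: Σ corner-gray over 5 cells = 2322  → 61.9371
row 3: Σ corner-gray over 5 cells = 2610  → 69.6193
row 4: Σ corner-gray over 5 cells = 2119  → 56.5223
row 5: Σ corner-gray over 5 cells = 2027  → 54.0683
row 6: Σ corner-gray over 5 cells = 2578  → 68.7657
row 7: Σ corner-gray over 5 cells = 2540  → 67.7521
row 8: Σ corner-gray over 5 cells = 2678  → 71.4331
Σ rows: total corner-gray = 21544  → 574.6657 mm³

574.666


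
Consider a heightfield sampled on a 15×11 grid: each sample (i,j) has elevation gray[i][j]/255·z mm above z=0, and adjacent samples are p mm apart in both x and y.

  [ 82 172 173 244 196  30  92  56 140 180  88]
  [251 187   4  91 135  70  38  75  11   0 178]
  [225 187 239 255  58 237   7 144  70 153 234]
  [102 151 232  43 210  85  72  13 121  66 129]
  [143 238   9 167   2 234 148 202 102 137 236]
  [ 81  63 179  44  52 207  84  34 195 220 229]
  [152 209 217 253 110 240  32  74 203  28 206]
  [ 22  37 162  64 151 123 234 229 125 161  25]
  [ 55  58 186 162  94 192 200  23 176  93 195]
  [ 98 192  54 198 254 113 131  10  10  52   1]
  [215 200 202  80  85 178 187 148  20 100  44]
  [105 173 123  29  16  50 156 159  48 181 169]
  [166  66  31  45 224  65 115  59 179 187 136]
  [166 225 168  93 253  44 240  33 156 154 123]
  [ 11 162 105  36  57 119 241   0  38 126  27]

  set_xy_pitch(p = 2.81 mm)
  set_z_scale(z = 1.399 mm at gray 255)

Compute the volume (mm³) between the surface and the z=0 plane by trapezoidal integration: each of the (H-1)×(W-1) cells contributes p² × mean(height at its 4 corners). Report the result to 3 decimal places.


height_mm = gray/255 × 1.399; cell vol = 2.81² × mean(4 corners)
unit = 2.81² × 1.399 / (4×255) = 0.01083 mm³ per gray-sum
row 0: Σ corner-gray over 10 cells = 4387  → 47.5114
row 1: Σ corner-gray over 10 cells = 4810  → 52.0925
row 2: Σ corner-gray over 10 cells = 5376  → 58.2223
row 3: Σ corner-gray over 10 cells = 5074  → 54.9516
row 4: Σ corner-gray over 10 cells = 5323  → 57.6483
row 5: Σ corner-gray over 10 cells = 5556  → 60.1717
row 6: Σ corner-gray over 10 cells = 5709  → 61.8287
row 7: Σ corner-gray over 10 cells = 5237  → 56.7169
row 8: Σ corner-gray over 10 cells = 4745  → 51.3886
row 9: Σ corner-gray over 10 cells = 4786  → 51.8326
row 10: Σ corner-gray over 10 cells = 4803  → 52.0167
row 11: Σ corner-gray over 10 cells = 4388  → 47.5222
row 12: Σ corner-gray over 10 cells = 5265  → 57.0202
row 13: Σ corner-gray over 10 cells = 4827  → 52.2766
Σ rows: total corner-gray = 70286  → 761.2004 mm³

761.200


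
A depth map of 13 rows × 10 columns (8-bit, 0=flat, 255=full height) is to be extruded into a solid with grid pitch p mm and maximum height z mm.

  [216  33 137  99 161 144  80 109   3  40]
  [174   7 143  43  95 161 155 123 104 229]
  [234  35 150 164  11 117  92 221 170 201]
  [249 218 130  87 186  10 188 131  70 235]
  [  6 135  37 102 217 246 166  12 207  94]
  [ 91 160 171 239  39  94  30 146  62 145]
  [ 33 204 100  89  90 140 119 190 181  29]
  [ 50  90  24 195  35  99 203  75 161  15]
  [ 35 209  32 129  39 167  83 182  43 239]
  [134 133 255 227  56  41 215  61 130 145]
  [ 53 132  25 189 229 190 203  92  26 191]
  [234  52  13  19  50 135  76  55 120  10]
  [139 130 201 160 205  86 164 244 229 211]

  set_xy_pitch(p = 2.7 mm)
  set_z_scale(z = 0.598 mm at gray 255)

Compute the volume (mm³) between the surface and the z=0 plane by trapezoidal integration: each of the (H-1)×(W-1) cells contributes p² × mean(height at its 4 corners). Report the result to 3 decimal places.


height_mm = gray/255 × 0.598; cell vol = 2.7² × mean(4 corners)
unit = 2.7² × 0.598 / (4×255) = 0.00427394 mm³ per gray-sum
row 0: Σ corner-gray over 9 cells = 3853  → 16.4675
row 1: Σ corner-gray over 9 cells = 4420  → 18.8908
row 2: Σ corner-gray over 9 cells = 4879  → 20.8526
row 3: Σ corner-gray over 9 cells = 4868  → 20.8055
row 4: Σ corner-gray over 9 cells = 4462  → 19.0703
row 5: Σ corner-gray over 9 cells = 4406  → 18.8310
row 6: Σ corner-gray over 9 cells = 4117  → 17.5958
row 7: Σ corner-gray over 9 cells = 3871  → 16.5444
row 8: Σ corner-gray over 9 cells = 4557  → 19.4763
row 9: Σ corner-gray over 9 cells = 4931  → 21.0748
row 10: Σ corner-gray over 9 cells = 3700  → 15.8136
row 11: Σ corner-gray over 9 cells = 4472  → 19.1131
Σ rows: total corner-gray = 52536  → 224.5358 mm³

224.536


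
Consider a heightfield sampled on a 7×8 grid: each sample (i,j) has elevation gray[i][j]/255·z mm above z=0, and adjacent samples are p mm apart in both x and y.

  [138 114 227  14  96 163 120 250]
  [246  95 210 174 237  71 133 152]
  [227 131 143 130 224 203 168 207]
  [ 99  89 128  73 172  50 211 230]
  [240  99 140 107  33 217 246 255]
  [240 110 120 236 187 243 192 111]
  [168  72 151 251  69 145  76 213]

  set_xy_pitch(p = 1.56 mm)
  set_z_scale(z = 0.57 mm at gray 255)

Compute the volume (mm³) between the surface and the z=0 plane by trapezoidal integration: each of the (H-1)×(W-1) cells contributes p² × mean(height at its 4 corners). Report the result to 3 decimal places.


35.450

height_mm = gray/255 × 0.57; cell vol = 1.56² × mean(4 corners)
unit = 1.56² × 0.57 / (4×255) = 0.00135995 mm³ per gray-sum
row 0: Σ corner-gray over 7 cells = 4094  → 5.5676
row 1: Σ corner-gray over 7 cells = 4670  → 6.3510
row 2: Σ corner-gray over 7 cells = 4207  → 5.7213
row 3: Σ corner-gray over 7 cells = 3954  → 5.3773
row 4: Σ corner-gray over 7 cells = 4706  → 6.3999
row 5: Σ corner-gray over 7 cells = 4436  → 6.0328
Σ rows: total corner-gray = 26067  → 35.4499 mm³


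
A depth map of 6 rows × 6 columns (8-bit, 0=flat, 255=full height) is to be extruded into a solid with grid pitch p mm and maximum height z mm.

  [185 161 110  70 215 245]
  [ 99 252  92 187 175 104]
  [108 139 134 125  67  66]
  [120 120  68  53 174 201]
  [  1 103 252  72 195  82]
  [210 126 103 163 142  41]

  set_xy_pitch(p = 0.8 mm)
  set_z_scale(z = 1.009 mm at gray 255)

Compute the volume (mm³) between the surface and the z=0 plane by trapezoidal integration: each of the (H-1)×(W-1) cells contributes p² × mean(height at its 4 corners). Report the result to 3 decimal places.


height_mm = gray/255 × 1.009; cell vol = 0.8² × mean(4 corners)
unit = 0.8² × 1.009 / (4×255) = 0.000633098 mm³ per gray-sum
row 0: Σ corner-gray over 5 cells = 3157  → 1.9987
row 1: Σ corner-gray over 5 cells = 2719  → 1.7214
row 2: Σ corner-gray over 5 cells = 2255  → 1.4276
row 3: Σ corner-gray over 5 cells = 2478  → 1.5688
row 4: Σ corner-gray over 5 cells = 2646  → 1.6752
Σ rows: total corner-gray = 13255  → 8.3917 mm³

8.392


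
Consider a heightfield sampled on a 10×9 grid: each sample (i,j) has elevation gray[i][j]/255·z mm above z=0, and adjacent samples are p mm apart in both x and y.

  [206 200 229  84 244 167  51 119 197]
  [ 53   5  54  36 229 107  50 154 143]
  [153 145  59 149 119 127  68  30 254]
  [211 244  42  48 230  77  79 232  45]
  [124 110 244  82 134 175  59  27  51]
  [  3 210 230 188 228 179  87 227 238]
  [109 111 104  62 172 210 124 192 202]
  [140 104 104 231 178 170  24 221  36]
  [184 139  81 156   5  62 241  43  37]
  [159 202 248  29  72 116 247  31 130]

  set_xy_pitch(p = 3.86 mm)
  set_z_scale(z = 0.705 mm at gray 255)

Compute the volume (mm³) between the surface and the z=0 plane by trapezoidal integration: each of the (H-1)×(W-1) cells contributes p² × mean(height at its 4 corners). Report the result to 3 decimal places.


height_mm = gray/255 × 0.705; cell vol = 3.86² × mean(4 corners)
unit = 3.86² × 0.705 / (4×255) = 0.0102983 mm³ per gray-sum
row 0: Σ corner-gray over 8 cells = 4057  → 41.7800
row 1: Σ corner-gray over 8 cells = 3267  → 33.6444
row 2: Σ corner-gray over 8 cells = 3961  → 40.7914
row 3: Σ corner-gray over 8 cells = 3997  → 41.1621
row 4: Σ corner-gray over 8 cells = 4776  → 49.1845
row 5: Σ corner-gray over 8 cells = 5200  → 53.5509
row 6: Σ corner-gray over 8 cells = 4501  → 46.3524
row 7: Σ corner-gray over 8 cells = 3915  → 40.3177
row 8: Σ corner-gray over 8 cells = 3854  → 39.6895
Σ rows: total corner-gray = 37528  → 386.4728 mm³

386.473


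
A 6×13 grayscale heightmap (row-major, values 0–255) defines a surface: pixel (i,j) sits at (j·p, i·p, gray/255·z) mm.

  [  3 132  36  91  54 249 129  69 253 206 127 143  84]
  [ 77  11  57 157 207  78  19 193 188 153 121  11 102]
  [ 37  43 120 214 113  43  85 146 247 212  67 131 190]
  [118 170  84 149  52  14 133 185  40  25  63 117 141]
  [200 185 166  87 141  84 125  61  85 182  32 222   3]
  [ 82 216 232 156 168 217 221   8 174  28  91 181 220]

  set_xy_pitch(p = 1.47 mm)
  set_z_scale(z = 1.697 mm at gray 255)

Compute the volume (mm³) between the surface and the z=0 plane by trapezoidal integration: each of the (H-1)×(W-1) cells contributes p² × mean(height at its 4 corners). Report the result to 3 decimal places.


102.674

height_mm = gray/255 × 1.697; cell vol = 1.47² × mean(4 corners)
unit = 1.47² × 1.697 / (4×255) = 0.00359514 mm³ per gray-sum
row 0: Σ corner-gray over 12 cells = 5634  → 20.2550
row 1: Σ corner-gray over 12 cells = 5638  → 20.2694
row 2: Σ corner-gray over 12 cells = 5392  → 19.3850
row 3: Σ corner-gray over 12 cells = 5266  → 18.9320
row 4: Σ corner-gray over 12 cells = 6629  → 23.8322
Σ rows: total corner-gray = 28559  → 102.6737 mm³


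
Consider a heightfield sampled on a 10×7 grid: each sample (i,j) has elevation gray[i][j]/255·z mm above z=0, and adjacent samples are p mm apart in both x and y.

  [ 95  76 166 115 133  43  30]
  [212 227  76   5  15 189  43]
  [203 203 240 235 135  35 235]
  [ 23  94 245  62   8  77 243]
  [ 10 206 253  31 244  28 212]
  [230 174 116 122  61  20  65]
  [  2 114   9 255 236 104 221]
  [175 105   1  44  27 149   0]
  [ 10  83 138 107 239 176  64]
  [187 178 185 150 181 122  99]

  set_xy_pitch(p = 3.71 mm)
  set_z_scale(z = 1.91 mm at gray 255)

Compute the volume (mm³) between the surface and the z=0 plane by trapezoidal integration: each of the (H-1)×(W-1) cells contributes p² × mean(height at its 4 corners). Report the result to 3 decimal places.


684.479

height_mm = gray/255 × 1.91; cell vol = 3.71² × mean(4 corners)
unit = 3.71² × 1.91 / (4×255) = 0.025774 mm³ per gray-sum
row 0: Σ corner-gray over 6 cells = 2470  → 63.6617
row 1: Σ corner-gray over 6 cells = 3413  → 87.9665
row 2: Σ corner-gray over 6 cells = 3372  → 86.9098
row 3: Σ corner-gray over 6 cells = 2984  → 76.9095
row 4: Σ corner-gray over 6 cells = 3027  → 78.0178
row 5: Σ corner-gray over 6 cells = 2940  → 75.7754
row 6: Σ corner-gray over 6 cells = 2486  → 64.0740
row 7: Σ corner-gray over 6 cells = 2387  → 61.5224
row 8: Σ corner-gray over 6 cells = 3478  → 89.6418
Σ rows: total corner-gray = 26557  → 684.4788 mm³


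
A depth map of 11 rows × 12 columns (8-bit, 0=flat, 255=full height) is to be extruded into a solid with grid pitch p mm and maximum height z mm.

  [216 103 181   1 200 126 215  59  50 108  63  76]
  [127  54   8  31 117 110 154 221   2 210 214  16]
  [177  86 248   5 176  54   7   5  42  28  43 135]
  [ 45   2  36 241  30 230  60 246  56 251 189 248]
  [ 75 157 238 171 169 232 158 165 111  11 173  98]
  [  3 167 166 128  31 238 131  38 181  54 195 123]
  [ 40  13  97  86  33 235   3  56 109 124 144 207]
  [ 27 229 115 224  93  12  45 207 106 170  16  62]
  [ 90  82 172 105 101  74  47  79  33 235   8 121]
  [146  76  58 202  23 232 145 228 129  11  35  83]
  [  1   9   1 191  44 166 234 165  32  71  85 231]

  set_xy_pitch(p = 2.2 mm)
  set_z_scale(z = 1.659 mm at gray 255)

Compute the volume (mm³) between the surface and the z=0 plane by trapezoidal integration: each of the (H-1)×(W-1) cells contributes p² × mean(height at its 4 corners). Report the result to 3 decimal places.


389.087

height_mm = gray/255 × 1.659; cell vol = 2.2² × mean(4 corners)
unit = 2.2² × 1.659 / (4×255) = 0.00787212 mm³ per gray-sum
row 0: Σ corner-gray over 11 cells = 4889  → 38.4868
row 1: Σ corner-gray over 11 cells = 4085  → 32.1576
row 2: Σ corner-gray over 11 cells = 4675  → 36.8022
row 3: Σ corner-gray over 11 cells = 6318  → 49.7360
row 4: Σ corner-gray over 11 cells = 6127  → 48.2325
row 5: Σ corner-gray over 11 cells = 4831  → 38.0302
row 6: Σ corner-gray over 11 cells = 4570  → 35.9756
row 7: Σ corner-gray over 11 cells = 4606  → 36.2590
row 8: Σ corner-gray over 11 cells = 4590  → 36.1330
row 9: Σ corner-gray over 11 cells = 4735  → 37.2745
Σ rows: total corner-gray = 49426  → 389.0873 mm³


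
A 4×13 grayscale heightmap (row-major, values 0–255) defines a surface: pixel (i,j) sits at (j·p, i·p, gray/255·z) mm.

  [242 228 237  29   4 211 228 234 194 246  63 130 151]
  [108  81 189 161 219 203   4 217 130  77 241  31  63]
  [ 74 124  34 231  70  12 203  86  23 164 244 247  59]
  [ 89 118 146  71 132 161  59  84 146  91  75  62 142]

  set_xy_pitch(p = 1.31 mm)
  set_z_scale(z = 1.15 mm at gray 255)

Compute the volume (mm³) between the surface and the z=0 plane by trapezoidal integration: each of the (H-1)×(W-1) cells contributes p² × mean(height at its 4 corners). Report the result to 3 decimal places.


36.943

height_mm = gray/255 × 1.15; cell vol = 1.31² × mean(4 corners)
unit = 1.31² × 1.15 / (4×255) = 0.00193482 mm³ per gray-sum
row 0: Σ corner-gray over 12 cells = 7278  → 14.0816
row 1: Σ corner-gray over 12 cells = 6286  → 12.1623
row 2: Σ corner-gray over 12 cells = 5530  → 10.6995
Σ rows: total corner-gray = 19094  → 36.9434 mm³


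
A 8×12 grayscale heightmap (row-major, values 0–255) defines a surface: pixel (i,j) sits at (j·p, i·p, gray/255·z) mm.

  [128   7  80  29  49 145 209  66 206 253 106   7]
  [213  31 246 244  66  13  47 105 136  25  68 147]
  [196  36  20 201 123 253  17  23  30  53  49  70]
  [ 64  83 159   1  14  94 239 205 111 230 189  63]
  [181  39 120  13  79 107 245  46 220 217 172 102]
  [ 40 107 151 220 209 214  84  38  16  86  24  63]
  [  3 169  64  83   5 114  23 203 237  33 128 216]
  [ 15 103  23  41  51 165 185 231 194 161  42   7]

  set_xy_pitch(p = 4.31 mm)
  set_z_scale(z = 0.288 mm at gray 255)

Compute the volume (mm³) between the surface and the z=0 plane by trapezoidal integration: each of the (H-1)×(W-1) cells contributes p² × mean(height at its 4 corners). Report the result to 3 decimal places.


height_mm = gray/255 × 0.288; cell vol = 4.31² × mean(4 corners)
unit = 4.31² × 0.288 / (4×255) = 0.00524502 mm³ per gray-sum
row 0: Σ corner-gray over 11 cells = 4757  → 24.9505
row 1: Σ corner-gray over 11 cells = 4198  → 22.0186
row 2: Σ corner-gray over 11 cells = 4653  → 24.4051
row 3: Σ corner-gray over 11 cells = 5576  → 29.2462
row 4: Σ corner-gray over 11 cells = 5200  → 27.2741
row 5: Σ corner-gray over 11 cells = 4738  → 24.8509
row 6: Σ corner-gray over 11 cells = 4751  → 24.9191
Σ rows: total corner-gray = 33873  → 177.6644 mm³

177.664


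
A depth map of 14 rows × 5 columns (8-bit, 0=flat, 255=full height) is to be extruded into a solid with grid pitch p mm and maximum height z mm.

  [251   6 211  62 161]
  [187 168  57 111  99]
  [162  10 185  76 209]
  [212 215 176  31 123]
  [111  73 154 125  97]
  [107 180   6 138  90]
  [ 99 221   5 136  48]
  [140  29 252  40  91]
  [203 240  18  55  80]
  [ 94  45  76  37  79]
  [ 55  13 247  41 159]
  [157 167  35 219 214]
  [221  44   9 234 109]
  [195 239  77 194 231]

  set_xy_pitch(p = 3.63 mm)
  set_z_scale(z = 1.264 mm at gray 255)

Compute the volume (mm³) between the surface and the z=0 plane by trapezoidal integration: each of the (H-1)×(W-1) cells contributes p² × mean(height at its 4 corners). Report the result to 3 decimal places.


394.836

height_mm = gray/255 × 1.264; cell vol = 3.63² × mean(4 corners)
unit = 3.63² × 1.264 / (4×255) = 0.016329 mm³ per gray-sum
row 0: Σ corner-gray over 4 cells = 1928  → 31.4824
row 1: Σ corner-gray over 4 cells = 1871  → 30.5516
row 2: Σ corner-gray over 4 cells = 2092  → 34.1603
row 3: Σ corner-gray over 4 cells = 2091  → 34.1440
row 4: Σ corner-gray over 4 cells = 1757  → 28.6901
row 5: Σ corner-gray over 4 cells = 1716  → 28.0206
row 6: Σ corner-gray over 4 cells = 1744  → 28.4778
row 7: Σ corner-gray over 4 cells = 1782  → 29.0983
row 8: Σ corner-gray over 4 cells = 1398  → 22.8280
row 9: Σ corner-gray over 4 cells = 1305  → 21.3094
row 10: Σ corner-gray over 4 cells = 2029  → 33.1316
row 11: Σ corner-gray over 4 cells = 2117  → 34.5685
row 12: Σ corner-gray over 4 cells = 2350  → 38.3732
Σ rows: total corner-gray = 24180  → 394.8357 mm³


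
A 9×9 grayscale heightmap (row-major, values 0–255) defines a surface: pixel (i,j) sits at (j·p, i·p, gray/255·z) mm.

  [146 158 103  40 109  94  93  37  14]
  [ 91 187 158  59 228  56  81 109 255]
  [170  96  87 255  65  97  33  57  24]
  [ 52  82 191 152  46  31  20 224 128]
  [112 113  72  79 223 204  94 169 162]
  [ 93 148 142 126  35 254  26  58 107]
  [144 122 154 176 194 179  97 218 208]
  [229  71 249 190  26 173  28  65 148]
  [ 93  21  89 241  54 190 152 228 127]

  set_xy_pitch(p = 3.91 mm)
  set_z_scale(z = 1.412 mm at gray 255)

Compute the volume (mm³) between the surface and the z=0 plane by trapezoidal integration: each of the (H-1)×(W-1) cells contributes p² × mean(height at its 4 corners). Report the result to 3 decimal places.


665.381

height_mm = gray/255 × 1.412; cell vol = 3.91² × mean(4 corners)
unit = 3.91² × 1.412 / (4×255) = 0.0211635 mm³ per gray-sum
row 0: Σ corner-gray over 8 cells = 3530  → 74.7072
row 1: Σ corner-gray over 8 cells = 3676  → 77.7971
row 2: Σ corner-gray over 8 cells = 3246  → 68.6968
row 3: Σ corner-gray over 8 cells = 3854  → 81.5642
row 4: Σ corner-gray over 8 cells = 3960  → 83.8076
row 5: Σ corner-gray over 8 cells = 4410  → 93.3312
row 6: Σ corner-gray over 8 cells = 4613  → 97.6273
row 7: Σ corner-gray over 8 cells = 4151  → 87.8498
Σ rows: total corner-gray = 31440  → 665.3813 mm³


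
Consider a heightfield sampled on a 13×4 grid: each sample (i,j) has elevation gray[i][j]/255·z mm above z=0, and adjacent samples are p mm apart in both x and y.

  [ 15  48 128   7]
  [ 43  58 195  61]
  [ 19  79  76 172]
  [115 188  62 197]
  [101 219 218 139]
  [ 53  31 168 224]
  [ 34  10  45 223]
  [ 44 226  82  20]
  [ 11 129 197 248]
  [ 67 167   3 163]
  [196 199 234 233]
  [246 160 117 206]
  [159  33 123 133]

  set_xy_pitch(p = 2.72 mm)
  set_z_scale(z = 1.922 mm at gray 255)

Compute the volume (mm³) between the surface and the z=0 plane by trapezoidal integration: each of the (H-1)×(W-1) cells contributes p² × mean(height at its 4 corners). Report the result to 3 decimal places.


251.773

height_mm = gray/255 × 1.922; cell vol = 2.72² × mean(4 corners)
unit = 2.72² × 1.922 / (4×255) = 0.0139409 mm³ per gray-sum
row 0: Σ corner-gray over 3 cells = 984  → 13.7179
row 1: Σ corner-gray over 3 cells = 1111  → 15.4883
row 2: Σ corner-gray over 3 cells = 1313  → 18.3044
row 3: Σ corner-gray over 3 cells = 1926  → 26.8502
row 4: Σ corner-gray over 3 cells = 1789  → 24.9403
row 5: Σ corner-gray over 3 cells = 1042  → 14.5264
row 6: Σ corner-gray over 3 cells = 1047  → 14.5961
row 7: Σ corner-gray over 3 cells = 1591  → 22.1800
row 8: Σ corner-gray over 3 cells = 1481  → 20.6465
row 9: Σ corner-gray over 3 cells = 1865  → 25.9998
row 10: Σ corner-gray over 3 cells = 2301  → 32.0780
row 11: Σ corner-gray over 3 cells = 1610  → 22.4449
Σ rows: total corner-gray = 18060  → 251.7728 mm³


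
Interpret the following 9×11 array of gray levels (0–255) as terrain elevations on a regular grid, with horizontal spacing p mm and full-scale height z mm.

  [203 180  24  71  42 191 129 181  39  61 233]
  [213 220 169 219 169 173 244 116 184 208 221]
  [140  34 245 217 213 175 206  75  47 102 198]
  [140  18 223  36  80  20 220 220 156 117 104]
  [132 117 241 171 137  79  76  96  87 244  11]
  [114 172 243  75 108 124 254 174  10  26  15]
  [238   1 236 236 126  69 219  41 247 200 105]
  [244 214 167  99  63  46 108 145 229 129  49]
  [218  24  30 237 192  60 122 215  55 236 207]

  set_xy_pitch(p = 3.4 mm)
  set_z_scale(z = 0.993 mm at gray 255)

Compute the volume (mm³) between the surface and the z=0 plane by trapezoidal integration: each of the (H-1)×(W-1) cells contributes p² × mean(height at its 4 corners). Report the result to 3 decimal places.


height_mm = gray/255 × 0.993; cell vol = 3.4² × mean(4 corners)
unit = 3.4² × 0.993 / (4×255) = 0.011254 mm³ per gray-sum
row 0: Σ corner-gray over 10 cells = 6110  → 68.7619
row 1: Σ corner-gray over 10 cells = 6804  → 76.5722
row 2: Σ corner-gray over 10 cells = 5390  → 60.6591
row 3: Σ corner-gray over 10 cells = 5063  → 56.9790
row 4: Σ corner-gray over 10 cells = 5140  → 57.8456
row 5: Σ corner-gray over 10 cells = 5594  → 62.9549
row 6: Σ corner-gray over 10 cells = 5786  → 65.1156
row 7: Σ corner-gray over 10 cells = 5460  → 61.4468
Σ rows: total corner-gray = 45347  → 510.3351 mm³

510.335


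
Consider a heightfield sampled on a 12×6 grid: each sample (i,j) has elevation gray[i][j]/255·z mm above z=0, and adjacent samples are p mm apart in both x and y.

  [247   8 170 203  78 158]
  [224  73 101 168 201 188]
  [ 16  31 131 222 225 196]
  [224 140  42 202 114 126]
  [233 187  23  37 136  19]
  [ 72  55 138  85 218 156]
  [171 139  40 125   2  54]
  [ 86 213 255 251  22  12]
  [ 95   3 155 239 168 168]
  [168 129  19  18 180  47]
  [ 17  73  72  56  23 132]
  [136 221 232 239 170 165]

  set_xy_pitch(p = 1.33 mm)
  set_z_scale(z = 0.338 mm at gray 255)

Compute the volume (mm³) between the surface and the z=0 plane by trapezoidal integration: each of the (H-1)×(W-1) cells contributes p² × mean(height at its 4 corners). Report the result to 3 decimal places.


15.826

height_mm = gray/255 × 0.338; cell vol = 1.33² × mean(4 corners)
unit = 1.33² × 0.338 / (4×255) = 0.000586165 mm³ per gray-sum
row 0: Σ corner-gray over 5 cells = 2821  → 1.6536
row 1: Σ corner-gray over 5 cells = 2928  → 1.7163
row 2: Σ corner-gray over 5 cells = 2776  → 1.6272
row 3: Σ corner-gray over 5 cells = 2364  → 1.3857
row 4: Σ corner-gray over 5 cells = 2238  → 1.3118
row 5: Σ corner-gray over 5 cells = 2057  → 1.2057
row 6: Σ corner-gray over 5 cells = 2417  → 1.4168
row 7: Σ corner-gray over 5 cells = 2973  → 1.7427
row 8: Σ corner-gray over 5 cells = 2300  → 1.3482
row 9: Σ corner-gray over 5 cells = 1504  → 0.8816
row 10: Σ corner-gray over 5 cells = 2622  → 1.5369
Σ rows: total corner-gray = 27000  → 15.8265 mm³


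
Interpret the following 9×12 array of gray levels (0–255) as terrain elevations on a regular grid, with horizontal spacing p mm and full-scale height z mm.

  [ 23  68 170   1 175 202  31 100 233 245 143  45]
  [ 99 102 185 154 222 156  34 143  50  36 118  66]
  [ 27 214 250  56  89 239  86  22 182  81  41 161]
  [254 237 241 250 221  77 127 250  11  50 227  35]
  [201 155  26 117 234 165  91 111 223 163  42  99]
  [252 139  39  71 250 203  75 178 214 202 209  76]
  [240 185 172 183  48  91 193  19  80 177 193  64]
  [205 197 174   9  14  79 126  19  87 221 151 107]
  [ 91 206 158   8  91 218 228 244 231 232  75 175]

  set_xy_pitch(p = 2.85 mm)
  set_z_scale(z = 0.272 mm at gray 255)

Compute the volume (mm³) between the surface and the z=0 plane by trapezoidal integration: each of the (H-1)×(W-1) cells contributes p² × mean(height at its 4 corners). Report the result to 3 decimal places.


104.245

height_mm = gray/255 × 0.272; cell vol = 2.85² × mean(4 corners)
unit = 2.85² × 0.272 / (4×255) = 0.002166 mm³ per gray-sum
row 0: Σ corner-gray over 11 cells = 5369  → 11.6293
row 1: Σ corner-gray over 11 cells = 5273  → 11.4213
row 2: Σ corner-gray over 11 cells = 6379  → 13.8169
row 3: Σ corner-gray over 11 cells = 6625  → 14.3498
row 4: Σ corner-gray over 11 cells = 6442  → 13.9534
row 5: Σ corner-gray over 11 cells = 6474  → 14.0227
row 6: Σ corner-gray over 11 cells = 5452  → 11.8090
row 7: Σ corner-gray over 11 cells = 6114  → 13.2429
Σ rows: total corner-gray = 48128  → 104.2452 mm³


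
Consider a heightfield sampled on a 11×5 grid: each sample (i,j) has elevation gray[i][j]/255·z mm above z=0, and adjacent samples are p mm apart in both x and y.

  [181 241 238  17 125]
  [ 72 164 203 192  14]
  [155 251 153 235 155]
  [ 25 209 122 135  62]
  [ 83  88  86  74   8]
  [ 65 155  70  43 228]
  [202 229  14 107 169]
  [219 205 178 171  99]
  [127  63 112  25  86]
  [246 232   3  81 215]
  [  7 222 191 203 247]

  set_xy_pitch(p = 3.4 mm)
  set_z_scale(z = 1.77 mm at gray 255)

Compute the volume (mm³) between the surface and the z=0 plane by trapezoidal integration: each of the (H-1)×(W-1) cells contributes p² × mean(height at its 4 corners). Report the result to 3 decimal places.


height_mm = gray/255 × 1.77; cell vol = 3.4² × mean(4 corners)
unit = 3.4² × 1.77 / (4×255) = 0.02006 mm³ per gray-sum
row 0: Σ corner-gray over 4 cells = 2502  → 50.1901
row 1: Σ corner-gray over 4 cells = 2792  → 56.0075
row 2: Σ corner-gray over 4 cells = 2607  → 52.2964
row 3: Σ corner-gray over 4 cells = 1606  → 32.2164
row 4: Σ corner-gray over 4 cells = 1416  → 28.4050
row 5: Σ corner-gray over 4 cells = 1900  → 38.1140
row 6: Σ corner-gray over 4 cells = 2497  → 50.0898
row 7: Σ corner-gray over 4 cells = 2039  → 40.9023
row 8: Σ corner-gray over 4 cells = 1706  → 34.2224
row 9: Σ corner-gray over 4 cells = 2579  → 51.7347
Σ rows: total corner-gray = 21644  → 434.1786 mm³

434.179


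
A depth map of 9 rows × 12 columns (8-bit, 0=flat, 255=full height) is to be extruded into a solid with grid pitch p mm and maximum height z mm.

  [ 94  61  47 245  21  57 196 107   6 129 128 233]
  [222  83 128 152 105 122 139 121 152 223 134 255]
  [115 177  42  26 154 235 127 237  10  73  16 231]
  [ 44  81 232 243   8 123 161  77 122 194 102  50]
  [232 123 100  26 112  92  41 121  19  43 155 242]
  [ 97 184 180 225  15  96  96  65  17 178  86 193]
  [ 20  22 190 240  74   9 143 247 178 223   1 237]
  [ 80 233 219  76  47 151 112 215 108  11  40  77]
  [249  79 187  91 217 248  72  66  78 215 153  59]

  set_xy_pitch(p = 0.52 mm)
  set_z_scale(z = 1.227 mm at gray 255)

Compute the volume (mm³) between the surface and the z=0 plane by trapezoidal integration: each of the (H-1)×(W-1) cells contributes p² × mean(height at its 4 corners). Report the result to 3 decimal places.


height_mm = gray/255 × 1.227; cell vol = 0.52² × mean(4 corners)
unit = 0.52² × 1.227 / (4×255) = 0.000325275 mm³ per gray-sum
row 0: Σ corner-gray over 11 cells = 5516  → 1.7942
row 1: Σ corner-gray over 11 cells = 5735  → 1.8655
row 2: Σ corner-gray over 11 cells = 5320  → 1.7305
row 3: Σ corner-gray over 11 cells = 4918  → 1.5997
row 4: Σ corner-gray over 11 cells = 4712  → 1.5327
row 5: Σ corner-gray over 11 cells = 5485  → 1.7841
row 6: Σ corner-gray over 11 cells = 5492  → 1.7864
row 7: Σ corner-gray over 11 cells = 5701  → 1.8544
Σ rows: total corner-gray = 42879  → 13.9475 mm³

13.947


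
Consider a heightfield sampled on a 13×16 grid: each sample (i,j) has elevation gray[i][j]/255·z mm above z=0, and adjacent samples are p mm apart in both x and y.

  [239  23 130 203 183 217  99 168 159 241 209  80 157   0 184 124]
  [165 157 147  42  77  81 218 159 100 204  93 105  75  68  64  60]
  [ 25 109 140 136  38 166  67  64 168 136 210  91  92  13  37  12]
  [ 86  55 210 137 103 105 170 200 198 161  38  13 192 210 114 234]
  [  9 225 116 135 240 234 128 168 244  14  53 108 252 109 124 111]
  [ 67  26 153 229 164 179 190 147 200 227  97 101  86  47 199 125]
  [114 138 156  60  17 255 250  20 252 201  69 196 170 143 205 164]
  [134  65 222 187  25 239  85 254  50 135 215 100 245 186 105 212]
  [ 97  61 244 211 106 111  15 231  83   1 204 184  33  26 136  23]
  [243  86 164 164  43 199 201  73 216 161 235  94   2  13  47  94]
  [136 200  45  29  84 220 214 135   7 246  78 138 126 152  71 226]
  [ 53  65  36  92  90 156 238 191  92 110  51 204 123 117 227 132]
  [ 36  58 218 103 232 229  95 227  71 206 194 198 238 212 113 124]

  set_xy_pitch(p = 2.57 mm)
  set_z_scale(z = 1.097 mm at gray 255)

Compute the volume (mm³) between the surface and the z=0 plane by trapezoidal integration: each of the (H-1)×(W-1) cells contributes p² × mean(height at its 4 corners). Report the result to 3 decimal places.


679.074

height_mm = gray/255 × 1.097; cell vol = 2.57² × mean(4 corners)
unit = 2.57² × 1.097 / (4×255) = 0.00710351 mm³ per gray-sum
row 0: Σ corner-gray over 15 cells = 7874  → 55.9330
row 1: Σ corner-gray over 15 cells = 6376  → 45.2919
row 2: Σ corner-gray over 15 cells = 7103  → 50.4562
row 3: Σ corner-gray over 15 cells = 8552  → 60.7492
row 4: Σ corner-gray over 15 cells = 8702  → 61.8147
row 5: Σ corner-gray over 15 cells = 8824  → 62.6813
row 6: Σ corner-gray over 15 cells = 9114  → 64.7413
row 7: Σ corner-gray over 15 cells = 7984  → 56.7144
row 8: Σ corner-gray over 15 cells = 7145  → 50.7545
row 9: Σ corner-gray over 15 cells = 7585  → 53.8801
row 10: Σ corner-gray over 15 cells = 7621  → 54.1358
row 11: Σ corner-gray over 15 cells = 8717  → 61.9213
Σ rows: total corner-gray = 95597  → 679.0738 mm³


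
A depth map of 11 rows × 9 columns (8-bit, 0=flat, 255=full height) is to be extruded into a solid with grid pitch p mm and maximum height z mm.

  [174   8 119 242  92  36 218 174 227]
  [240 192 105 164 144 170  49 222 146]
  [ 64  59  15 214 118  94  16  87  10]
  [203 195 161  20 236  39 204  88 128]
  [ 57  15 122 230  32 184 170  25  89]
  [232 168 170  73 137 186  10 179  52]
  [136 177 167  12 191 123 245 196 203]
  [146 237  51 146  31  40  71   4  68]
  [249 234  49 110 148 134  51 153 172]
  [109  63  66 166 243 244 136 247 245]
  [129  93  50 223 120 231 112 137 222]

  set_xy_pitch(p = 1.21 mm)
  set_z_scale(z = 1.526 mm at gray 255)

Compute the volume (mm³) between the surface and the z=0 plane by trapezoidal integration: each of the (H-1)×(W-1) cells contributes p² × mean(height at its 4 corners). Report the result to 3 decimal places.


91.279

height_mm = gray/255 × 1.526; cell vol = 1.21² × mean(4 corners)
unit = 1.21² × 1.526 / (4×255) = 0.00219041 mm³ per gray-sum
row 0: Σ corner-gray over 8 cells = 4657  → 10.2007
row 1: Σ corner-gray over 8 cells = 3758  → 8.2316
row 2: Σ corner-gray over 8 cells = 3497  → 7.6599
row 3: Σ corner-gray over 8 cells = 3919  → 8.5842
row 4: Σ corner-gray over 8 cells = 3832  → 8.3936
row 5: Σ corner-gray over 8 cells = 4691  → 10.2752
row 6: Σ corner-gray over 8 cells = 3935  → 8.6193
row 7: Σ corner-gray over 8 cells = 3553  → 7.7825
row 8: Σ corner-gray over 8 cells = 4863  → 10.6520
row 9: Σ corner-gray over 8 cells = 4967  → 10.8798
Σ rows: total corner-gray = 41672  → 91.2787 mm³


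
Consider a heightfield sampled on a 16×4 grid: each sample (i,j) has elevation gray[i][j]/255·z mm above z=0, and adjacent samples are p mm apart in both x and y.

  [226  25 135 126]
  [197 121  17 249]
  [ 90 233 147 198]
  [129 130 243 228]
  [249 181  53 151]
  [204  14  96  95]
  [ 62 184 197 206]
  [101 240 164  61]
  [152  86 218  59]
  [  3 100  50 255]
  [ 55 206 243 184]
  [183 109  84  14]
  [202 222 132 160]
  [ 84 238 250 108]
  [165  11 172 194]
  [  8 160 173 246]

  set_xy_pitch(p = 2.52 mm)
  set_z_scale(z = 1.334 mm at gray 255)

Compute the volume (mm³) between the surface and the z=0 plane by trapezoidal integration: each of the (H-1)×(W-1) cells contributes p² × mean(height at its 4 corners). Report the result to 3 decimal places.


217.865

height_mm = gray/255 × 1.334; cell vol = 2.52² × mean(4 corners)
unit = 2.52² × 1.334 / (4×255) = 0.00830533 mm³ per gray-sum
row 0: Σ corner-gray over 3 cells = 1394  → 11.5776
row 1: Σ corner-gray over 3 cells = 1770  → 14.7004
row 2: Σ corner-gray over 3 cells = 2151  → 17.8648
row 3: Σ corner-gray over 3 cells = 1971  → 16.3698
row 4: Σ corner-gray over 3 cells = 1387  → 11.5195
row 5: Σ corner-gray over 3 cells = 1549  → 12.8650
row 6: Σ corner-gray over 3 cells = 2000  → 16.6107
row 7: Σ corner-gray over 3 cells = 1789  → 14.8582
row 8: Σ corner-gray over 3 cells = 1377  → 11.4364
row 9: Σ corner-gray over 3 cells = 1695  → 14.0775
row 10: Σ corner-gray over 3 cells = 1720  → 14.2852
row 11: Σ corner-gray over 3 cells = 1653  → 13.7287
row 12: Σ corner-gray over 3 cells = 2238  → 18.5873
row 13: Σ corner-gray over 3 cells = 1893  → 15.7220
row 14: Σ corner-gray over 3 cells = 1645  → 13.6623
Σ rows: total corner-gray = 26232  → 217.8653 mm³


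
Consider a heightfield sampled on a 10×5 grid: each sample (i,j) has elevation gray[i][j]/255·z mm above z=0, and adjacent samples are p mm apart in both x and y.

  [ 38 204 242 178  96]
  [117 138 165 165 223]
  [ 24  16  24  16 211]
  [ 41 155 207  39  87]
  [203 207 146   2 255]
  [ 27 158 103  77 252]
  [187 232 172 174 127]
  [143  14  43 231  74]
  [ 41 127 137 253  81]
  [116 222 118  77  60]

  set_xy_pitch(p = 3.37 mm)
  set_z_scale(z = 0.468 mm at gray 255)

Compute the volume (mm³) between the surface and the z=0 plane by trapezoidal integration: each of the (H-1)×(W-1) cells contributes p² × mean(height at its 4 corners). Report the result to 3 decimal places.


height_mm = gray/255 × 0.468; cell vol = 3.37² × mean(4 corners)
unit = 3.37² × 0.468 / (4×255) = 0.00521081 mm³ per gray-sum
row 0: Σ corner-gray over 4 cells = 2658  → 13.8503
row 1: Σ corner-gray over 4 cells = 1623  → 8.4571
row 2: Σ corner-gray over 4 cells = 1277  → 6.6542
row 3: Σ corner-gray over 4 cells = 2098  → 10.9323
row 4: Σ corner-gray over 4 cells = 2123  → 11.0626
row 5: Σ corner-gray over 4 cells = 2425  → 12.6362
row 6: Σ corner-gray over 4 cells = 2263  → 11.7921
row 7: Σ corner-gray over 4 cells = 1949  → 10.1559
row 8: Σ corner-gray over 4 cells = 2166  → 11.2866
Σ rows: total corner-gray = 18582  → 96.8273 mm³

96.827


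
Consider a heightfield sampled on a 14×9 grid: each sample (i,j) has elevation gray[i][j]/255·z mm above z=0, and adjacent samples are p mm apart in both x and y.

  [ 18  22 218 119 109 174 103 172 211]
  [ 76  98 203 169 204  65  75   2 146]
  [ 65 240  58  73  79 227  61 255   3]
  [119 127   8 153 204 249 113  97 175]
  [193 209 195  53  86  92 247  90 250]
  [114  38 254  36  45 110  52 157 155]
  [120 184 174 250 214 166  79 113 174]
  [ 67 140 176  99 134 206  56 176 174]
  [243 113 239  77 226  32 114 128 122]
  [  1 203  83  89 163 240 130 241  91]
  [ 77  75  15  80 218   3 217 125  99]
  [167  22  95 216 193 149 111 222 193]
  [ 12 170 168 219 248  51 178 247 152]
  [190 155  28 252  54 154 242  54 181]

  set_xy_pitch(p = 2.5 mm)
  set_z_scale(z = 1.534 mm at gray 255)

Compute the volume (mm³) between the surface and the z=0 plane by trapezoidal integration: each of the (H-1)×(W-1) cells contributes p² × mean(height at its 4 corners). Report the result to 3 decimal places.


536.261

height_mm = gray/255 × 1.534; cell vol = 2.5² × mean(4 corners)
unit = 2.5² × 1.534 / (4×255) = 0.00939951 mm³ per gray-sum
row 0: Σ corner-gray over 8 cells = 3917  → 36.8179
row 1: Σ corner-gray over 8 cells = 3908  → 36.7333
row 2: Σ corner-gray over 8 cells = 4250  → 39.9479
row 3: Σ corner-gray over 8 cells = 4583  → 43.0780
row 4: Σ corner-gray over 8 cells = 4040  → 37.9740
row 5: Σ corner-gray over 8 cells = 4307  → 40.4837
row 6: Σ corner-gray over 8 cells = 4869  → 45.7662
row 7: Σ corner-gray over 8 cells = 4438  → 41.7150
row 8: Σ corner-gray over 8 cells = 4613  → 43.3599
row 9: Σ corner-gray over 8 cells = 4032  → 37.8988
row 10: Σ corner-gray over 8 cells = 4018  → 37.7672
row 11: Σ corner-gray over 8 cells = 5102  → 47.9563
row 12: Σ corner-gray over 8 cells = 4975  → 46.7626
Σ rows: total corner-gray = 57052  → 536.2608 mm³


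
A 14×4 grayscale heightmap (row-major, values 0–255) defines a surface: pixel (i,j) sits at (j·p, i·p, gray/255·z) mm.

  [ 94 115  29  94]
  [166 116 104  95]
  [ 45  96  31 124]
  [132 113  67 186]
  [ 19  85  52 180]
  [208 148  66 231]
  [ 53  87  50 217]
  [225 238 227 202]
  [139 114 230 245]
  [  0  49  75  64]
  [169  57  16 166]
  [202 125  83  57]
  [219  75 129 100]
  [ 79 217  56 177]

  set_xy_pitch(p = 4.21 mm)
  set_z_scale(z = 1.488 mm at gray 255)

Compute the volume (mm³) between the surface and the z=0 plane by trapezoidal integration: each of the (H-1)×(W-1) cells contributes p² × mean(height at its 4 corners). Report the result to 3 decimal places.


height_mm = gray/255 × 1.488; cell vol = 4.21² × mean(4 corners)
unit = 4.21² × 1.488 / (4×255) = 0.0258563 mm³ per gray-sum
row 0: Σ corner-gray over 3 cells = 1177  → 30.4329
row 1: Σ corner-gray over 3 cells = 1124  → 29.0625
row 2: Σ corner-gray over 3 cells = 1101  → 28.4678
row 3: Σ corner-gray over 3 cells = 1151  → 29.7606
row 4: Σ corner-gray over 3 cells = 1340  → 34.6475
row 5: Σ corner-gray over 3 cells = 1411  → 36.4833
row 6: Σ corner-gray over 3 cells = 1901  → 49.1529
row 7: Σ corner-gray over 3 cells = 2429  → 62.8050
row 8: Σ corner-gray over 3 cells = 1384  → 35.7852
row 9: Σ corner-gray over 3 cells = 793  → 20.5041
row 10: Σ corner-gray over 3 cells = 1156  → 29.8899
row 11: Σ corner-gray over 3 cells = 1402  → 36.2506
row 12: Σ corner-gray over 3 cells = 1529  → 39.5343
Σ rows: total corner-gray = 17898  → 462.7767 mm³

462.777


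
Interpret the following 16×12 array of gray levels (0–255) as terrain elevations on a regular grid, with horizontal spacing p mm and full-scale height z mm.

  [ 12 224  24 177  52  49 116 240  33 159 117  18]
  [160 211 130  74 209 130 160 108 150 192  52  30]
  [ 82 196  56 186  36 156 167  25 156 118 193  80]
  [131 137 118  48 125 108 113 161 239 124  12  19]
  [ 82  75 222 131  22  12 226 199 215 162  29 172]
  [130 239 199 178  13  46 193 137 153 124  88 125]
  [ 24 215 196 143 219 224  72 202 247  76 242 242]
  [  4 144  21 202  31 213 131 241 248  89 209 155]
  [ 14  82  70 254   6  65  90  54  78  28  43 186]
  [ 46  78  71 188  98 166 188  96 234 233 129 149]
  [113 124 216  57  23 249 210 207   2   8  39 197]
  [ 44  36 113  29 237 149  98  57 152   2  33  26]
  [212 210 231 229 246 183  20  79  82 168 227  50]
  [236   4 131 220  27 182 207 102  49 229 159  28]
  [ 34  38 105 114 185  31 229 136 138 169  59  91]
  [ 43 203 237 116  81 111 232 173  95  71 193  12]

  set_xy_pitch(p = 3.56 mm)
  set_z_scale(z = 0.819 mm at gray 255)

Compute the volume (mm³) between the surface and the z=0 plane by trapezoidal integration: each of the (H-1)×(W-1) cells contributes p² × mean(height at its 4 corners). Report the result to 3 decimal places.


height_mm = gray/255 × 0.819; cell vol = 3.56² × mean(4 corners)
unit = 3.56² × 0.819 / (4×255) = 0.0101762 mm³ per gray-sum
row 0: Σ corner-gray over 11 cells = 5434  → 55.2972
row 1: Σ corner-gray over 11 cells = 5762  → 58.6350
row 2: Σ corner-gray over 11 cells = 5260  → 53.5266
row 3: Σ corner-gray over 11 cells = 5360  → 54.5442
row 4: Σ corner-gray over 11 cells = 5835  → 59.3779
row 5: Σ corner-gray over 11 cells = 6933  → 70.5513
row 6: Σ corner-gray over 11 cells = 7155  → 72.8104
row 7: Σ corner-gray over 11 cells = 4957  → 50.4432
row 8: Σ corner-gray over 11 cells = 4897  → 49.8326
row 9: Σ corner-gray over 11 cells = 5737  → 58.3806
row 10: Σ corner-gray over 11 cells = 4462  → 45.4060
row 11: Σ corner-gray over 11 cells = 5494  → 55.9078
row 12: Σ corner-gray over 11 cells = 6496  → 66.1043
row 13: Σ corner-gray over 11 cells = 5417  → 55.1242
row 14: Σ corner-gray over 11 cells = 5612  → 57.1086
Σ rows: total corner-gray = 84811  → 863.0499 mm³

863.050
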